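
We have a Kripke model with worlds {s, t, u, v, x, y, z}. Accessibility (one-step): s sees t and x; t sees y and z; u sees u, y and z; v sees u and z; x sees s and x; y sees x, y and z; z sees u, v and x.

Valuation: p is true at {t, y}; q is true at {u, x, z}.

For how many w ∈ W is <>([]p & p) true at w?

0

s: successors {t, x}; []p & p there: t:F, x:F. ✗
t: successors {y, z}; []p & p there: y:F, z:F. ✗
u: successors {u, y, z}; []p & p there: u:F, y:F, z:F. ✗
v: successors {u, z}; []p & p there: u:F, z:F. ✗
x: successors {s, x}; []p & p there: s:F, x:F. ✗
y: successors {x, y, z}; []p & p there: x:F, y:F, z:F. ✗
z: successors {u, v, x}; []p & p there: u:F, v:F, x:F. ✗
Satisfying worlds: ∅.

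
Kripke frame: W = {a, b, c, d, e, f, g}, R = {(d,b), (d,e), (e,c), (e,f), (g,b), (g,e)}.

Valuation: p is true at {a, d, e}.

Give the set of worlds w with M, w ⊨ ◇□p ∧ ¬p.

a: ◇□p is F, ¬p is F. ✗
b: ◇□p is F, ¬p is T. ✗
c: ◇□p is F, ¬p is T. ✗
d: ◇□p is T, ¬p is F. ✗
e: ◇□p is T, ¬p is F. ✗
f: ◇□p is F, ¬p is T. ✗
g: ◇□p is T, ¬p is T. ✓

{g}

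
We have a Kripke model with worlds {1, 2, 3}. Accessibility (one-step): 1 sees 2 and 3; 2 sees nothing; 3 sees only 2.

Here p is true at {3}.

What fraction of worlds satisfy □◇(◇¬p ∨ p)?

1/3

1: successors {2, 3}; ◇(◇¬p ∨ p) there: 2:F, 3:F. ✗
2: no successors, so □◇(◇¬p ∨ p) holds vacuously. ✓
3: successors {2}; ◇(◇¬p ∨ p) there: 2:F. ✗
That's 1 of 3 worlds, so 1/3.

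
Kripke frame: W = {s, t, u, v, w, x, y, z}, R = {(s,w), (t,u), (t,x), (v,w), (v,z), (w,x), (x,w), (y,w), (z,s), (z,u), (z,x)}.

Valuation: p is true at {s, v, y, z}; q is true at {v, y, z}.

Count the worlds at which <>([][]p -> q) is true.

7

s: successors {w}; [][]p -> q there: w:T. ✓
t: successors {u, x}; [][]p -> q there: u:F, x:T. ✓
u: no successors, so <>([][]p -> q) fails. ✗
v: successors {w, z}; [][]p -> q there: w:T, z:T. ✓
w: successors {x}; [][]p -> q there: x:T. ✓
x: successors {w}; [][]p -> q there: w:T. ✓
y: successors {w}; [][]p -> q there: w:T. ✓
z: successors {s, u, x}; [][]p -> q there: s:T, u:F, x:T. ✓
Satisfying worlds: {s, t, v, w, x, y, z}.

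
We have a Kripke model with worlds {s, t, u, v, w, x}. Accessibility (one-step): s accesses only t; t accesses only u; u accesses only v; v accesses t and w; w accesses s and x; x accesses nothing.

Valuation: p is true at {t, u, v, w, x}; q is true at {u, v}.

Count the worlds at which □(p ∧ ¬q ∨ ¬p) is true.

s: successors {t}; p ∧ ¬q ∨ ¬p there: t:T. ✓
t: successors {u}; p ∧ ¬q ∨ ¬p there: u:F. ✗
u: successors {v}; p ∧ ¬q ∨ ¬p there: v:F. ✗
v: successors {t, w}; p ∧ ¬q ∨ ¬p there: t:T, w:T. ✓
w: successors {s, x}; p ∧ ¬q ∨ ¬p there: s:T, x:T. ✓
x: no successors, so □(p ∧ ¬q ∨ ¬p) holds vacuously. ✓
Satisfying worlds: {s, v, w, x}.

4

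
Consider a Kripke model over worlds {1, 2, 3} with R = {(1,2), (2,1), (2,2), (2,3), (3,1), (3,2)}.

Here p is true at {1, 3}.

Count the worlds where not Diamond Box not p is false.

2

1: Diamond Box not p is F. ✓
2: Diamond Box not p is T. ✗
3: Diamond Box not p is T. ✗
Satisfying worlds: {1}.
So not Diamond Box not p fails at the other 2 worlds.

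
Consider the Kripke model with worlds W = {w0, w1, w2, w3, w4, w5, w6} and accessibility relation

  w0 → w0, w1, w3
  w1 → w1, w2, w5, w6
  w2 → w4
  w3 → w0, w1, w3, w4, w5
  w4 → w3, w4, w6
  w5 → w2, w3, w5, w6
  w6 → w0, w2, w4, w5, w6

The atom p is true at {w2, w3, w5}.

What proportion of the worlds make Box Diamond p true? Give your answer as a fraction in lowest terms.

4/7

w0: successors {w0, w1, w3}; Diamond p there: w0:T, w1:T, w3:T. ✓
w1: successors {w1, w2, w5, w6}; Diamond p there: w1:T, w2:F, w5:T, w6:T. ✗
w2: successors {w4}; Diamond p there: w4:T. ✓
w3: successors {w0, w1, w3, w4, w5}; Diamond p there: w0:T, w1:T, w3:T, w4:T, w5:T. ✓
w4: successors {w3, w4, w6}; Diamond p there: w3:T, w4:T, w6:T. ✓
w5: successors {w2, w3, w5, w6}; Diamond p there: w2:F, w3:T, w5:T, w6:T. ✗
w6: successors {w0, w2, w4, w5, w6}; Diamond p there: w0:T, w2:F, w4:T, w5:T, w6:T. ✗
That's 4 of 7 worlds, so 4/7.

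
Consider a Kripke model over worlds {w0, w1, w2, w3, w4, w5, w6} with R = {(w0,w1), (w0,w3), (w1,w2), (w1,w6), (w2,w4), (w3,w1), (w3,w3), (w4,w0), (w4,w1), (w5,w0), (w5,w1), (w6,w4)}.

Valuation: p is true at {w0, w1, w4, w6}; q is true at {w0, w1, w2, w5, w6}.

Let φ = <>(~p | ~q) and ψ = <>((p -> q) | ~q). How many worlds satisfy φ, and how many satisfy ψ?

For <>(~p | ~q):
w0: successors {w1, w3}; ~p | ~q there: w1:F, w3:T. ✓
w1: successors {w2, w6}; ~p | ~q there: w2:T, w6:F. ✓
w2: successors {w4}; ~p | ~q there: w4:T. ✓
w3: successors {w1, w3}; ~p | ~q there: w1:F, w3:T. ✓
w4: successors {w0, w1}; ~p | ~q there: w0:F, w1:F. ✗
w5: successors {w0, w1}; ~p | ~q there: w0:F, w1:F. ✗
w6: successors {w4}; ~p | ~q there: w4:T. ✓
— 5 worlds.
For <>((p -> q) | ~q):
w0: successors {w1, w3}; (p -> q) | ~q there: w1:T, w3:T. ✓
w1: successors {w2, w6}; (p -> q) | ~q there: w2:T, w6:T. ✓
w2: successors {w4}; (p -> q) | ~q there: w4:T. ✓
w3: successors {w1, w3}; (p -> q) | ~q there: w1:T, w3:T. ✓
w4: successors {w0, w1}; (p -> q) | ~q there: w0:T, w1:T. ✓
w5: successors {w0, w1}; (p -> q) | ~q there: w0:T, w1:T. ✓
w6: successors {w4}; (p -> q) | ~q there: w4:T. ✓
— 7 worlds.

5 and 7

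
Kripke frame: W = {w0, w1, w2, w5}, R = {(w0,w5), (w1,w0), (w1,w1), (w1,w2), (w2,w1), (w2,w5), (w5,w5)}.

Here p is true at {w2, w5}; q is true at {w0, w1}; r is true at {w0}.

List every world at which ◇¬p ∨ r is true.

{w0, w1, w2}

w0: ◇¬p is F, r is T. ✓
w1: ◇¬p is T, r is F. ✓
w2: ◇¬p is T, r is F. ✓
w5: ◇¬p is F, r is F. ✗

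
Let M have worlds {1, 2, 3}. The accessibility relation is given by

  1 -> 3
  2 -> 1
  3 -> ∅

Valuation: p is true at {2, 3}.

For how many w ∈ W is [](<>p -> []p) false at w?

1: successors {3}; <>p -> []p there: 3:T. ✓
2: successors {1}; <>p -> []p there: 1:T. ✓
3: no successors, so [](<>p -> []p) holds vacuously. ✓
Satisfying worlds: {1, 2, 3}.
So [](<>p -> []p) fails at the other 0 worlds.

0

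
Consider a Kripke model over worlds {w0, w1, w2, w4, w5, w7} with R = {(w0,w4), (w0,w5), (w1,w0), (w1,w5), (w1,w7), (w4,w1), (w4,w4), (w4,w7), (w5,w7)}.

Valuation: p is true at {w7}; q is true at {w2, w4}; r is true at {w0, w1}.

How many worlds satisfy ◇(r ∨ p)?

3

w0: successors {w4, w5}; r ∨ p there: w4:F, w5:F. ✗
w1: successors {w0, w5, w7}; r ∨ p there: w0:T, w5:F, w7:T. ✓
w2: no successors, so ◇(r ∨ p) fails. ✗
w4: successors {w1, w4, w7}; r ∨ p there: w1:T, w4:F, w7:T. ✓
w5: successors {w7}; r ∨ p there: w7:T. ✓
w7: no successors, so ◇(r ∨ p) fails. ✗
Satisfying worlds: {w1, w4, w5}.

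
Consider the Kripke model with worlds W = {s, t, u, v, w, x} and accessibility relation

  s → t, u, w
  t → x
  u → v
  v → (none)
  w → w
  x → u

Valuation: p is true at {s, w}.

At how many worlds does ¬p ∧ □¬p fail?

s: ¬p is F, □¬p is F. ✗
t: ¬p is T, □¬p is T. ✓
u: ¬p is T, □¬p is T. ✓
v: ¬p is T, □¬p is T. ✓
w: ¬p is F, □¬p is F. ✗
x: ¬p is T, □¬p is T. ✓
Satisfying worlds: {t, u, v, x}.
So ¬p ∧ □¬p fails at the other 2 worlds.

2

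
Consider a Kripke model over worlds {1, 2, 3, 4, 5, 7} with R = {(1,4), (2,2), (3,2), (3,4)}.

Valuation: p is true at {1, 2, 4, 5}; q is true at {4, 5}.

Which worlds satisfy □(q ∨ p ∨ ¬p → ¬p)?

{4, 5, 7}

1: successors {4}; q ∨ p ∨ ¬p → ¬p there: 4:F. ✗
2: successors {2}; q ∨ p ∨ ¬p → ¬p there: 2:F. ✗
3: successors {2, 4}; q ∨ p ∨ ¬p → ¬p there: 2:F, 4:F. ✗
4: no successors, so □(q ∨ p ∨ ¬p → ¬p) holds vacuously. ✓
5: no successors, so □(q ∨ p ∨ ¬p → ¬p) holds vacuously. ✓
7: no successors, so □(q ∨ p ∨ ¬p → ¬p) holds vacuously. ✓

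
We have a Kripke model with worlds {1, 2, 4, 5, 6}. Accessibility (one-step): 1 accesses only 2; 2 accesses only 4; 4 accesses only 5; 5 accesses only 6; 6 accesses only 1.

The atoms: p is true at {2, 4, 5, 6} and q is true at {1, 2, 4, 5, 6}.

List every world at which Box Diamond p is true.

{1, 2, 4, 6}

1: successors {2}; Diamond p there: 2:T. ✓
2: successors {4}; Diamond p there: 4:T. ✓
4: successors {5}; Diamond p there: 5:T. ✓
5: successors {6}; Diamond p there: 6:F. ✗
6: successors {1}; Diamond p there: 1:T. ✓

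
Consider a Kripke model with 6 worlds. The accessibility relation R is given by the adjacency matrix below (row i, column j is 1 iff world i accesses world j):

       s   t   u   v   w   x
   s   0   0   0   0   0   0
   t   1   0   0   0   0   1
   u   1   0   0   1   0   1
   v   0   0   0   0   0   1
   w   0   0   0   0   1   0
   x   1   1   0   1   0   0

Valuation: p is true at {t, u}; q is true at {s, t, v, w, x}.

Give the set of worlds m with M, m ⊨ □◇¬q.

s: no successors, so □◇¬q holds vacuously. ✓
t: successors {s, x}; ◇¬q there: s:F, x:F. ✗
u: successors {s, v, x}; ◇¬q there: s:F, v:F, x:F. ✗
v: successors {x}; ◇¬q there: x:F. ✗
w: successors {w}; ◇¬q there: w:F. ✗
x: successors {s, t, v}; ◇¬q there: s:F, t:F, v:F. ✗

{s}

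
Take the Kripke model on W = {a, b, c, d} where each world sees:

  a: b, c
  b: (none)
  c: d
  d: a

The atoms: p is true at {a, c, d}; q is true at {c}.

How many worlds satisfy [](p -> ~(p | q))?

a: successors {b, c}; p -> ~(p | q) there: b:T, c:F. ✗
b: no successors, so [](p -> ~(p | q)) holds vacuously. ✓
c: successors {d}; p -> ~(p | q) there: d:F. ✗
d: successors {a}; p -> ~(p | q) there: a:F. ✗
Satisfying worlds: {b}.

1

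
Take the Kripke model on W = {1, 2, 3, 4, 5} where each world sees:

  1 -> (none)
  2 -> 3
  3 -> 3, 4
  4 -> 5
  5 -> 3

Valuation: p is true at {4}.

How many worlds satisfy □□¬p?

1: no successors, so □□¬p holds vacuously. ✓
2: successors {3}; □¬p there: 3:F. ✗
3: successors {3, 4}; □¬p there: 3:F, 4:T. ✗
4: successors {5}; □¬p there: 5:T. ✓
5: successors {3}; □¬p there: 3:F. ✗
Satisfying worlds: {1, 4}.

2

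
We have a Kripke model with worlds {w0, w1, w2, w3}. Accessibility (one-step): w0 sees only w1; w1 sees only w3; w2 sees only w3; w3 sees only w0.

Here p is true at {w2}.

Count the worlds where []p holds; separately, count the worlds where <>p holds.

For []p:
w0: successors {w1}; p there: w1:F. ✗
w1: successors {w3}; p there: w3:F. ✗
w2: successors {w3}; p there: w3:F. ✗
w3: successors {w0}; p there: w0:F. ✗
— 0 worlds.
For <>p:
w0: successors {w1}; p there: w1:F. ✗
w1: successors {w3}; p there: w3:F. ✗
w2: successors {w3}; p there: w3:F. ✗
w3: successors {w0}; p there: w0:F. ✗
— 0 worlds.

0 and 0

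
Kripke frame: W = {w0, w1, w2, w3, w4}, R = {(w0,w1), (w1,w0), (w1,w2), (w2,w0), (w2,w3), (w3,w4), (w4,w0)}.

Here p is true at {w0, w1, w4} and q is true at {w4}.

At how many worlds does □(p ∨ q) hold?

3

w0: successors {w1}; p ∨ q there: w1:T. ✓
w1: successors {w0, w2}; p ∨ q there: w0:T, w2:F. ✗
w2: successors {w0, w3}; p ∨ q there: w0:T, w3:F. ✗
w3: successors {w4}; p ∨ q there: w4:T. ✓
w4: successors {w0}; p ∨ q there: w0:T. ✓
Satisfying worlds: {w0, w3, w4}.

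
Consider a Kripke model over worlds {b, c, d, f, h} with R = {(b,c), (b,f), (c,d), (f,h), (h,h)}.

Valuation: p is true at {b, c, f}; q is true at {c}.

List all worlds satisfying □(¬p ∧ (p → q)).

{c, d, f, h}

b: successors {c, f}; ¬p ∧ (p → q) there: c:F, f:F. ✗
c: successors {d}; ¬p ∧ (p → q) there: d:T. ✓
d: no successors, so □(¬p ∧ (p → q)) holds vacuously. ✓
f: successors {h}; ¬p ∧ (p → q) there: h:T. ✓
h: successors {h}; ¬p ∧ (p → q) there: h:T. ✓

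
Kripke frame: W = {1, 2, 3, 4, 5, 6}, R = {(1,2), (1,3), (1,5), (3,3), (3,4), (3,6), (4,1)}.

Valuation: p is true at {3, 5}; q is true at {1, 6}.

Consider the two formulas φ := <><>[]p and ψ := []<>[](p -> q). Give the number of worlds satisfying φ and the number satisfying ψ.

For <><>[]p:
1: successors {2, 3, 5}; <>[]p there: 2:F, 3:T, 5:F. ✓
2: no successors, so <><>[]p fails. ✗
3: successors {3, 4, 6}; <>[]p there: 3:T, 4:F, 6:F. ✓
4: successors {1}; <>[]p there: 1:T. ✓
5: no successors, so <><>[]p fails. ✗
6: no successors, so <><>[]p fails. ✗
— 3 worlds.
For []<>[](p -> q):
1: successors {2, 3, 5}; <>[](p -> q) there: 2:F, 3:T, 5:F. ✗
2: no successors, so []<>[](p -> q) holds vacuously. ✓
3: successors {3, 4, 6}; <>[](p -> q) there: 3:T, 4:F, 6:F. ✗
4: successors {1}; <>[](p -> q) there: 1:T. ✓
5: no successors, so []<>[](p -> q) holds vacuously. ✓
6: no successors, so []<>[](p -> q) holds vacuously. ✓
— 4 worlds.

3 and 4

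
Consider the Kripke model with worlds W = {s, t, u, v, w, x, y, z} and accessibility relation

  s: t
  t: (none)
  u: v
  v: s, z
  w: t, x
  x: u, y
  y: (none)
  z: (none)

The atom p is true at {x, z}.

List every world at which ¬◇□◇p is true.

s: ◇□◇p is T. ✗
t: ◇□◇p is F. ✓
u: ◇□◇p is F. ✓
v: ◇□◇p is T. ✗
w: ◇□◇p is T. ✗
x: ◇□◇p is T. ✗
y: ◇□◇p is F. ✓
z: ◇□◇p is F. ✓

{t, u, y, z}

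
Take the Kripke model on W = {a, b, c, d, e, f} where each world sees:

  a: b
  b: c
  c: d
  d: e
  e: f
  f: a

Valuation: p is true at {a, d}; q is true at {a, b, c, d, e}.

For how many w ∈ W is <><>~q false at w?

5

a: successors {b}; <>~q there: b:F. ✗
b: successors {c}; <>~q there: c:F. ✗
c: successors {d}; <>~q there: d:F. ✗
d: successors {e}; <>~q there: e:T. ✓
e: successors {f}; <>~q there: f:F. ✗
f: successors {a}; <>~q there: a:F. ✗
Satisfying worlds: {d}.
So <><>~q fails at the other 5 worlds.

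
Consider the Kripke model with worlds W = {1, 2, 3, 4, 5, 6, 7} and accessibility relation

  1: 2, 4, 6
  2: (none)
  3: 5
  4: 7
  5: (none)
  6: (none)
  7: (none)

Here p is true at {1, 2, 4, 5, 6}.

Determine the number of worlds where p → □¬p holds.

1: p is T, □¬p is F. ✗
2: p is T, □¬p is T. ✓
3: p is F, □¬p is F. ✓
4: p is T, □¬p is T. ✓
5: p is T, □¬p is T. ✓
6: p is T, □¬p is T. ✓
7: p is F, □¬p is T. ✓
Satisfying worlds: {2, 3, 4, 5, 6, 7}.

6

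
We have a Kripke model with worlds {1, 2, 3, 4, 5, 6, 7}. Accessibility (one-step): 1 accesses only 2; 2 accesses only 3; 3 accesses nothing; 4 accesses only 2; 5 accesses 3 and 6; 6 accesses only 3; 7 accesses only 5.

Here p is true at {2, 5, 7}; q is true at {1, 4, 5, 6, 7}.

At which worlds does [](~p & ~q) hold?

1: successors {2}; ~p & ~q there: 2:F. ✗
2: successors {3}; ~p & ~q there: 3:T. ✓
3: no successors, so [](~p & ~q) holds vacuously. ✓
4: successors {2}; ~p & ~q there: 2:F. ✗
5: successors {3, 6}; ~p & ~q there: 3:T, 6:F. ✗
6: successors {3}; ~p & ~q there: 3:T. ✓
7: successors {5}; ~p & ~q there: 5:F. ✗

{2, 3, 6}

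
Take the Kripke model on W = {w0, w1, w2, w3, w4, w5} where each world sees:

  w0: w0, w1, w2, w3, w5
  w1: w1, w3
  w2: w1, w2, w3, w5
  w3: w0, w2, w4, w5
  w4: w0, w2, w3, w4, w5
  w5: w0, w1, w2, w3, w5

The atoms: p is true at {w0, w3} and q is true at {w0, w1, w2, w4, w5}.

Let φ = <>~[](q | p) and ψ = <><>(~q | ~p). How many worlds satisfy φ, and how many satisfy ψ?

For <>~[](q | p):
w0: successors {w0, w1, w2, w3, w5}; ~[](q | p) there: w0:F, w1:F, w2:F, w3:F, w5:F. ✗
w1: successors {w1, w3}; ~[](q | p) there: w1:F, w3:F. ✗
w2: successors {w1, w2, w3, w5}; ~[](q | p) there: w1:F, w2:F, w3:F, w5:F. ✗
w3: successors {w0, w2, w4, w5}; ~[](q | p) there: w0:F, w2:F, w4:F, w5:F. ✗
w4: successors {w0, w2, w3, w4, w5}; ~[](q | p) there: w0:F, w2:F, w3:F, w4:F, w5:F. ✗
w5: successors {w0, w1, w2, w3, w5}; ~[](q | p) there: w0:F, w1:F, w2:F, w3:F, w5:F. ✗
— 0 worlds.
For <><>(~q | ~p):
w0: successors {w0, w1, w2, w3, w5}; <>(~q | ~p) there: w0:T, w1:T, w2:T, w3:T, w5:T. ✓
w1: successors {w1, w3}; <>(~q | ~p) there: w1:T, w3:T. ✓
w2: successors {w1, w2, w3, w5}; <>(~q | ~p) there: w1:T, w2:T, w3:T, w5:T. ✓
w3: successors {w0, w2, w4, w5}; <>(~q | ~p) there: w0:T, w2:T, w4:T, w5:T. ✓
w4: successors {w0, w2, w3, w4, w5}; <>(~q | ~p) there: w0:T, w2:T, w3:T, w4:T, w5:T. ✓
w5: successors {w0, w1, w2, w3, w5}; <>(~q | ~p) there: w0:T, w1:T, w2:T, w3:T, w5:T. ✓
— 6 worlds.

0 and 6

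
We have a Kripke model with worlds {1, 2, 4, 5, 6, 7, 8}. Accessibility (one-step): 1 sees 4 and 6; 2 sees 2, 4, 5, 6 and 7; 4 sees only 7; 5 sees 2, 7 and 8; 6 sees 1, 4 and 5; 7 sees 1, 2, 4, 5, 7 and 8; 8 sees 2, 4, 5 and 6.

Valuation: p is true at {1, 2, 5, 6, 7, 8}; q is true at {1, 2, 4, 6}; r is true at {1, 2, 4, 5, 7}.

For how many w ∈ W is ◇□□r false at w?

1: successors {4, 6}; □□r there: 4:F, 6:F. ✗
2: successors {2, 4, 5, 6, 7}; □□r there: 2:F, 4:F, 5:F, 6:F, 7:F. ✗
4: successors {7}; □□r there: 7:F. ✗
5: successors {2, 7, 8}; □□r there: 2:F, 7:F, 8:F. ✗
6: successors {1, 4, 5}; □□r there: 1:T, 4:F, 5:F. ✓
7: successors {1, 2, 4, 5, 7, 8}; □□r there: 1:T, 2:F, 4:F, 5:F, 7:F, 8:F. ✓
8: successors {2, 4, 5, 6}; □□r there: 2:F, 4:F, 5:F, 6:F. ✗
Satisfying worlds: {6, 7}.
So ◇□□r fails at the other 5 worlds.

5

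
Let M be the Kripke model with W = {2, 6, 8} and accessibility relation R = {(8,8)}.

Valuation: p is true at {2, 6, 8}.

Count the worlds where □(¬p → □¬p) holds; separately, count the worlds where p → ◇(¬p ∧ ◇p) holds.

For □(¬p → □¬p):
2: no successors, so □(¬p → □¬p) holds vacuously. ✓
6: no successors, so □(¬p → □¬p) holds vacuously. ✓
8: successors {8}; ¬p → □¬p there: 8:T. ✓
— 3 worlds.
For p → ◇(¬p ∧ ◇p):
2: p is T, ◇(¬p ∧ ◇p) is F. ✗
6: p is T, ◇(¬p ∧ ◇p) is F. ✗
8: p is T, ◇(¬p ∧ ◇p) is F. ✗
— 0 worlds.

3 and 0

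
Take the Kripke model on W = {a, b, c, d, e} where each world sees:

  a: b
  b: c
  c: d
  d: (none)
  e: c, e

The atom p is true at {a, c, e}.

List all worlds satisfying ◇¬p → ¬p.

a: ◇¬p is T, ¬p is F. ✗
b: ◇¬p is F, ¬p is T. ✓
c: ◇¬p is T, ¬p is F. ✗
d: ◇¬p is F, ¬p is T. ✓
e: ◇¬p is F, ¬p is F. ✓

{b, d, e}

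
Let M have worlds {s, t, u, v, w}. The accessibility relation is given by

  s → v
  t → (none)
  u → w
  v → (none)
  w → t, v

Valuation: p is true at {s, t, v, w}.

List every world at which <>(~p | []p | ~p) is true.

{s, u, w}

s: successors {v}; ~p | []p | ~p there: v:T. ✓
t: no successors, so <>(~p | []p | ~p) fails. ✗
u: successors {w}; ~p | []p | ~p there: w:T. ✓
v: no successors, so <>(~p | []p | ~p) fails. ✗
w: successors {t, v}; ~p | []p | ~p there: t:T, v:T. ✓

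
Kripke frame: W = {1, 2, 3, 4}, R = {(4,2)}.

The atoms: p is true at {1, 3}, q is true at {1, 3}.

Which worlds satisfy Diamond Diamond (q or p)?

∅

1: no successors, so Diamond Diamond (q or p) fails. ✗
2: no successors, so Diamond Diamond (q or p) fails. ✗
3: no successors, so Diamond Diamond (q or p) fails. ✗
4: successors {2}; Diamond (q or p) there: 2:F. ✗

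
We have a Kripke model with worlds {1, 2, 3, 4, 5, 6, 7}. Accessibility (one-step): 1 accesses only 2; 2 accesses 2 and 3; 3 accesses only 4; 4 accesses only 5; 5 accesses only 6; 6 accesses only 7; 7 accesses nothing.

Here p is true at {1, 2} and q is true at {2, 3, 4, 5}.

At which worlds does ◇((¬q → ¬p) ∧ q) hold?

1: successors {2}; (¬q → ¬p) ∧ q there: 2:T. ✓
2: successors {2, 3}; (¬q → ¬p) ∧ q there: 2:T, 3:T. ✓
3: successors {4}; (¬q → ¬p) ∧ q there: 4:T. ✓
4: successors {5}; (¬q → ¬p) ∧ q there: 5:T. ✓
5: successors {6}; (¬q → ¬p) ∧ q there: 6:F. ✗
6: successors {7}; (¬q → ¬p) ∧ q there: 7:F. ✗
7: no successors, so ◇((¬q → ¬p) ∧ q) fails. ✗

{1, 2, 3, 4}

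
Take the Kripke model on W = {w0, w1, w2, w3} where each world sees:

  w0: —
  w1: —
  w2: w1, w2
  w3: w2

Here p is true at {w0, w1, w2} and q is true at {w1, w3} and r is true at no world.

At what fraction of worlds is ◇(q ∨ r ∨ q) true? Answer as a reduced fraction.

1/4

w0: no successors, so ◇(q ∨ r ∨ q) fails. ✗
w1: no successors, so ◇(q ∨ r ∨ q) fails. ✗
w2: successors {w1, w2}; q ∨ r ∨ q there: w1:T, w2:F. ✓
w3: successors {w2}; q ∨ r ∨ q there: w2:F. ✗
That's 1 of 4 worlds, so 1/4.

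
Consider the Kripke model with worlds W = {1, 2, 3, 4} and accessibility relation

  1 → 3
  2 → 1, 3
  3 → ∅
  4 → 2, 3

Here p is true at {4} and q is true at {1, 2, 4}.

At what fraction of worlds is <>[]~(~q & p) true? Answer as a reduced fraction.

3/4

1: successors {3}; []~(~q & p) there: 3:T. ✓
2: successors {1, 3}; []~(~q & p) there: 1:T, 3:T. ✓
3: no successors, so <>[]~(~q & p) fails. ✗
4: successors {2, 3}; []~(~q & p) there: 2:T, 3:T. ✓
That's 3 of 4 worlds, so 3/4.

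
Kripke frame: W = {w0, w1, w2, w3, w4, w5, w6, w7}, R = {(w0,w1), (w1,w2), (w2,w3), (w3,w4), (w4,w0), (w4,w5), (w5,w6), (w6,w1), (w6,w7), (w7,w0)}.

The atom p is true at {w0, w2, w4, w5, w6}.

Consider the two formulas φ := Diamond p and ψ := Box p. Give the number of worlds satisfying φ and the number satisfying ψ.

5 and 5

For Diamond p:
w0: successors {w1}; p there: w1:F. ✗
w1: successors {w2}; p there: w2:T. ✓
w2: successors {w3}; p there: w3:F. ✗
w3: successors {w4}; p there: w4:T. ✓
w4: successors {w0, w5}; p there: w0:T, w5:T. ✓
w5: successors {w6}; p there: w6:T. ✓
w6: successors {w1, w7}; p there: w1:F, w7:F. ✗
w7: successors {w0}; p there: w0:T. ✓
— 5 worlds.
For Box p:
w0: successors {w1}; p there: w1:F. ✗
w1: successors {w2}; p there: w2:T. ✓
w2: successors {w3}; p there: w3:F. ✗
w3: successors {w4}; p there: w4:T. ✓
w4: successors {w0, w5}; p there: w0:T, w5:T. ✓
w5: successors {w6}; p there: w6:T. ✓
w6: successors {w1, w7}; p there: w1:F, w7:F. ✗
w7: successors {w0}; p there: w0:T. ✓
— 5 worlds.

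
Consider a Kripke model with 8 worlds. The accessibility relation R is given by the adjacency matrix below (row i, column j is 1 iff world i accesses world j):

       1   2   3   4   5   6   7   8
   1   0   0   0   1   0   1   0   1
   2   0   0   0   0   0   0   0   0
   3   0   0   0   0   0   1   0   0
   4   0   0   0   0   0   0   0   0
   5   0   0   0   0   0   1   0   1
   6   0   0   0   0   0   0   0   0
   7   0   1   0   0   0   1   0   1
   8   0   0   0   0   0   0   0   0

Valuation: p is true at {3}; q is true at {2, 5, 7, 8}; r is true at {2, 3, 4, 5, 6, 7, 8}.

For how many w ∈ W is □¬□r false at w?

4

1: successors {4, 6, 8}; ¬□r there: 4:F, 6:F, 8:F. ✗
2: no successors, so □¬□r holds vacuously. ✓
3: successors {6}; ¬□r there: 6:F. ✗
4: no successors, so □¬□r holds vacuously. ✓
5: successors {6, 8}; ¬□r there: 6:F, 8:F. ✗
6: no successors, so □¬□r holds vacuously. ✓
7: successors {2, 6, 8}; ¬□r there: 2:F, 6:F, 8:F. ✗
8: no successors, so □¬□r holds vacuously. ✓
Satisfying worlds: {2, 4, 6, 8}.
So □¬□r fails at the other 4 worlds.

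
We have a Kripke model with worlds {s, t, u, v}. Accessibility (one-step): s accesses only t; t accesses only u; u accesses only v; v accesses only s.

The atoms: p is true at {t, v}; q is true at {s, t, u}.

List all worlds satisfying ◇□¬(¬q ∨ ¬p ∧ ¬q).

{s, u, v}

s: successors {t}; □¬(¬q ∨ ¬p ∧ ¬q) there: t:T. ✓
t: successors {u}; □¬(¬q ∨ ¬p ∧ ¬q) there: u:F. ✗
u: successors {v}; □¬(¬q ∨ ¬p ∧ ¬q) there: v:T. ✓
v: successors {s}; □¬(¬q ∨ ¬p ∧ ¬q) there: s:T. ✓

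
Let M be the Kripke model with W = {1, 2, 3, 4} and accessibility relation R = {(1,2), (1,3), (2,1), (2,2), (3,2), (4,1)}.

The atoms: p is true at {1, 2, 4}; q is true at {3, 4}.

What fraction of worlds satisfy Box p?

3/4

1: successors {2, 3}; p there: 2:T, 3:F. ✗
2: successors {1, 2}; p there: 1:T, 2:T. ✓
3: successors {2}; p there: 2:T. ✓
4: successors {1}; p there: 1:T. ✓
That's 3 of 4 worlds, so 3/4.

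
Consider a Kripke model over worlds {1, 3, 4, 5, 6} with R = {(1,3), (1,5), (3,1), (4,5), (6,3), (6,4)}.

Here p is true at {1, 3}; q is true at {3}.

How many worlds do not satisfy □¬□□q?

1: successors {3, 5}; ¬□□q there: 3:T, 5:F. ✗
3: successors {1}; ¬□□q there: 1:T. ✓
4: successors {5}; ¬□□q there: 5:F. ✗
5: no successors, so □¬□□q holds vacuously. ✓
6: successors {3, 4}; ¬□□q there: 3:T, 4:F. ✗
Satisfying worlds: {3, 5}.
So □¬□□q fails at the other 3 worlds.

3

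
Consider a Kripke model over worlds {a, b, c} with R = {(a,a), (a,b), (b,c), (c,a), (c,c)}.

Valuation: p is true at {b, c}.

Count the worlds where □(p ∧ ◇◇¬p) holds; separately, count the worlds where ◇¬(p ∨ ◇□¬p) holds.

For □(p ∧ ◇◇¬p):
a: successors {a, b}; p ∧ ◇◇¬p there: a:F, b:T. ✗
b: successors {c}; p ∧ ◇◇¬p there: c:T. ✓
c: successors {a, c}; p ∧ ◇◇¬p there: a:F, c:T. ✗
— 1 world.
For ◇¬(p ∨ ◇□¬p):
a: successors {a, b}; ¬(p ∨ ◇□¬p) there: a:T, b:F. ✓
b: successors {c}; ¬(p ∨ ◇□¬p) there: c:F. ✗
c: successors {a, c}; ¬(p ∨ ◇□¬p) there: a:T, c:F. ✓
— 2 worlds.

1 and 2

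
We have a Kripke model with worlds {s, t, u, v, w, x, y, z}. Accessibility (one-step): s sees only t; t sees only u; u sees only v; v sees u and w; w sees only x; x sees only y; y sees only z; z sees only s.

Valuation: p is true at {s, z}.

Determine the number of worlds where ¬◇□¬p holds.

s: ◇□¬p is T. ✗
t: ◇□¬p is T. ✗
u: ◇□¬p is T. ✗
v: ◇□¬p is T. ✗
w: ◇□¬p is T. ✗
x: ◇□¬p is F. ✓
y: ◇□¬p is F. ✓
z: ◇□¬p is T. ✗
Satisfying worlds: {x, y}.

2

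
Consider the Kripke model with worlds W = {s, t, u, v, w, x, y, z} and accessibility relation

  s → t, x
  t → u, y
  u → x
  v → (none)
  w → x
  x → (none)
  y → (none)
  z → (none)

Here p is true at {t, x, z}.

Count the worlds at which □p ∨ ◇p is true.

s: □p is T, ◇p is T. ✓
t: □p is F, ◇p is F. ✗
u: □p is T, ◇p is T. ✓
v: □p is T, ◇p is F. ✓
w: □p is T, ◇p is T. ✓
x: □p is T, ◇p is F. ✓
y: □p is T, ◇p is F. ✓
z: □p is T, ◇p is F. ✓
Satisfying worlds: {s, u, v, w, x, y, z}.

7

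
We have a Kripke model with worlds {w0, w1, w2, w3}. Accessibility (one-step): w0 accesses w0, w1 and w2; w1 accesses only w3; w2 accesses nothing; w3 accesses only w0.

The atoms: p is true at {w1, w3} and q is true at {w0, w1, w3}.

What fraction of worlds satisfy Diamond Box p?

w0: successors {w0, w1, w2}; Box p there: w0:F, w1:T, w2:T. ✓
w1: successors {w3}; Box p there: w3:F. ✗
w2: no successors, so Diamond Box p fails. ✗
w3: successors {w0}; Box p there: w0:F. ✗
That's 1 of 4 worlds, so 1/4.

1/4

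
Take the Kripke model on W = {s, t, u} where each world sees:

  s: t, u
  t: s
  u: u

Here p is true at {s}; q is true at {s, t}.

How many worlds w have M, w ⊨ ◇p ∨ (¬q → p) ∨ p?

2

s: ◇p is F, (¬q → p) ∨ p is T. ✓
t: ◇p is T, (¬q → p) ∨ p is T. ✓
u: ◇p is F, (¬q → p) ∨ p is F. ✗
Satisfying worlds: {s, t}.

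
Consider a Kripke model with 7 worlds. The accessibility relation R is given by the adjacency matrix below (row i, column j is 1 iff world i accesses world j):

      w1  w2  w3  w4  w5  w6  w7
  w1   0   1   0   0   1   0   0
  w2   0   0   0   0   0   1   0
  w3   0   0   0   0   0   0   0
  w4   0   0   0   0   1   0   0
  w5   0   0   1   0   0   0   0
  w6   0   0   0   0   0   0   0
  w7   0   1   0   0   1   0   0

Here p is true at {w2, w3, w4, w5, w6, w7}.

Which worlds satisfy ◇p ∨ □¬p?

w1: ◇p is T, □¬p is F. ✓
w2: ◇p is T, □¬p is F. ✓
w3: ◇p is F, □¬p is T. ✓
w4: ◇p is T, □¬p is F. ✓
w5: ◇p is T, □¬p is F. ✓
w6: ◇p is F, □¬p is T. ✓
w7: ◇p is T, □¬p is F. ✓

{w1, w2, w3, w4, w5, w6, w7}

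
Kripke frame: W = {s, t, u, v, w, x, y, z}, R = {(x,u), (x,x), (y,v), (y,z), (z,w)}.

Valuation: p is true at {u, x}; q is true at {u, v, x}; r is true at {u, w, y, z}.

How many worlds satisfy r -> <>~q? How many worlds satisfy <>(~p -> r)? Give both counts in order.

For r -> <>~q:
s: r is F, <>~q is F. ✓
t: r is F, <>~q is F. ✓
u: r is T, <>~q is F. ✗
v: r is F, <>~q is F. ✓
w: r is T, <>~q is F. ✗
x: r is F, <>~q is F. ✓
y: r is T, <>~q is T. ✓
z: r is T, <>~q is T. ✓
— 6 worlds.
For <>(~p -> r):
s: no successors, so <>(~p -> r) fails. ✗
t: no successors, so <>(~p -> r) fails. ✗
u: no successors, so <>(~p -> r) fails. ✗
v: no successors, so <>(~p -> r) fails. ✗
w: no successors, so <>(~p -> r) fails. ✗
x: successors {u, x}; ~p -> r there: u:T, x:T. ✓
y: successors {v, z}; ~p -> r there: v:F, z:T. ✓
z: successors {w}; ~p -> r there: w:T. ✓
— 3 worlds.

6 and 3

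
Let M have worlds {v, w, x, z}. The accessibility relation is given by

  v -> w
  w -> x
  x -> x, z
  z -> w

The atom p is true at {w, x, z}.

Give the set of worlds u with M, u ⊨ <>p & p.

v: <>p is T, p is F. ✗
w: <>p is T, p is T. ✓
x: <>p is T, p is T. ✓
z: <>p is T, p is T. ✓

{w, x, z}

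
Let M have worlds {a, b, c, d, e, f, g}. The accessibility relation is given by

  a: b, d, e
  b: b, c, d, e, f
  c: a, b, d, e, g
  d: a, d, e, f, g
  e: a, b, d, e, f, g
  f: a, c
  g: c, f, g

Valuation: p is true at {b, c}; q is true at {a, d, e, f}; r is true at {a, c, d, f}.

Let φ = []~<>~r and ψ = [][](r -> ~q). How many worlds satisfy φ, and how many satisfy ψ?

For []~<>~r:
a: successors {b, d, e}; ~<>~r there: b:F, d:F, e:F. ✗
b: successors {b, c, d, e, f}; ~<>~r there: b:F, c:F, d:F, e:F, f:T. ✗
c: successors {a, b, d, e, g}; ~<>~r there: a:F, b:F, d:F, e:F, g:F. ✗
d: successors {a, d, e, f, g}; ~<>~r there: a:F, d:F, e:F, f:T, g:F. ✗
e: successors {a, b, d, e, f, g}; ~<>~r there: a:F, b:F, d:F, e:F, f:T, g:F. ✗
f: successors {a, c}; ~<>~r there: a:F, c:F. ✗
g: successors {c, f, g}; ~<>~r there: c:F, f:T, g:F. ✗
— 0 worlds.
For [][](r -> ~q):
a: successors {b, d, e}; [](r -> ~q) there: b:F, d:F, e:F. ✗
b: successors {b, c, d, e, f}; [](r -> ~q) there: b:F, c:F, d:F, e:F, f:F. ✗
c: successors {a, b, d, e, g}; [](r -> ~q) there: a:F, b:F, d:F, e:F, g:F. ✗
d: successors {a, d, e, f, g}; [](r -> ~q) there: a:F, d:F, e:F, f:F, g:F. ✗
e: successors {a, b, d, e, f, g}; [](r -> ~q) there: a:F, b:F, d:F, e:F, f:F, g:F. ✗
f: successors {a, c}; [](r -> ~q) there: a:F, c:F. ✗
g: successors {c, f, g}; [](r -> ~q) there: c:F, f:F, g:F. ✗
— 0 worlds.

0 and 0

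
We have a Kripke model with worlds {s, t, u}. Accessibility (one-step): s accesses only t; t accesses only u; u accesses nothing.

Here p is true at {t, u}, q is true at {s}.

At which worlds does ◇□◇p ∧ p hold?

s: ◇□◇p is F, p is F. ✗
t: ◇□◇p is T, p is T. ✓
u: ◇□◇p is F, p is T. ✗

{t}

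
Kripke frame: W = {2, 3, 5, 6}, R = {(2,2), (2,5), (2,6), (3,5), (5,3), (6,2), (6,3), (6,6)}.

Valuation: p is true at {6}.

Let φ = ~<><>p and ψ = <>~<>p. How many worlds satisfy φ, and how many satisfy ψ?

For ~<><>p:
2: <><>p is T. ✗
3: <><>p is F. ✓
5: <><>p is F. ✓
6: <><>p is T. ✗
— 2 worlds.
For <>~<>p:
2: successors {2, 5, 6}; ~<>p there: 2:F, 5:T, 6:F. ✓
3: successors {5}; ~<>p there: 5:T. ✓
5: successors {3}; ~<>p there: 3:T. ✓
6: successors {2, 3, 6}; ~<>p there: 2:F, 3:T, 6:F. ✓
— 4 worlds.

2 and 4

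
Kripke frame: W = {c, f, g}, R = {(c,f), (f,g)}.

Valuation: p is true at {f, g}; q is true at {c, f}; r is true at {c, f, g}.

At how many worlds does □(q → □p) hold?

c: successors {f}; q → □p there: f:T. ✓
f: successors {g}; q → □p there: g:T. ✓
g: no successors, so □(q → □p) holds vacuously. ✓
Satisfying worlds: {c, f, g}.

3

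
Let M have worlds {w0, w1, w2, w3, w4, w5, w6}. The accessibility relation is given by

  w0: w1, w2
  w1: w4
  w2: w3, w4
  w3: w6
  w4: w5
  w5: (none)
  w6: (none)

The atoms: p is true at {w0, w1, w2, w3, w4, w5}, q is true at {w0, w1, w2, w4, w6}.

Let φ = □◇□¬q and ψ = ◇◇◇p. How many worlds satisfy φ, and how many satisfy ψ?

5 and 1

For □◇□¬q:
w0: successors {w1, w2}; ◇□¬q there: w1:T, w2:T. ✓
w1: successors {w4}; ◇□¬q there: w4:T. ✓
w2: successors {w3, w4}; ◇□¬q there: w3:T, w4:T. ✓
w3: successors {w6}; ◇□¬q there: w6:F. ✗
w4: successors {w5}; ◇□¬q there: w5:F. ✗
w5: no successors, so □◇□¬q holds vacuously. ✓
w6: no successors, so □◇□¬q holds vacuously. ✓
— 5 worlds.
For ◇◇◇p:
w0: successors {w1, w2}; ◇◇p there: w1:T, w2:T. ✓
w1: successors {w4}; ◇◇p there: w4:F. ✗
w2: successors {w3, w4}; ◇◇p there: w3:F, w4:F. ✗
w3: successors {w6}; ◇◇p there: w6:F. ✗
w4: successors {w5}; ◇◇p there: w5:F. ✗
w5: no successors, so ◇◇◇p fails. ✗
w6: no successors, so ◇◇◇p fails. ✗
— 1 world.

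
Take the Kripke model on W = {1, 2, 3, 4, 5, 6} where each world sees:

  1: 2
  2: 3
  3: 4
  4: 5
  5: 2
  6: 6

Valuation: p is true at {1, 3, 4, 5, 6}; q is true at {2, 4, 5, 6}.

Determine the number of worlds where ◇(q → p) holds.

1: successors {2}; q → p there: 2:F. ✗
2: successors {3}; q → p there: 3:T. ✓
3: successors {4}; q → p there: 4:T. ✓
4: successors {5}; q → p there: 5:T. ✓
5: successors {2}; q → p there: 2:F. ✗
6: successors {6}; q → p there: 6:T. ✓
Satisfying worlds: {2, 3, 4, 6}.

4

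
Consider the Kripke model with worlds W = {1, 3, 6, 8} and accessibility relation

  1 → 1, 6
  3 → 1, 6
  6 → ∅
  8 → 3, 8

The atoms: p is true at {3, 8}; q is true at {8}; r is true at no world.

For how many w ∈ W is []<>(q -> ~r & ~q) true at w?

1: successors {1, 6}; <>(q -> ~r & ~q) there: 1:T, 6:F. ✗
3: successors {1, 6}; <>(q -> ~r & ~q) there: 1:T, 6:F. ✗
6: no successors, so []<>(q -> ~r & ~q) holds vacuously. ✓
8: successors {3, 8}; <>(q -> ~r & ~q) there: 3:T, 8:T. ✓
Satisfying worlds: {6, 8}.

2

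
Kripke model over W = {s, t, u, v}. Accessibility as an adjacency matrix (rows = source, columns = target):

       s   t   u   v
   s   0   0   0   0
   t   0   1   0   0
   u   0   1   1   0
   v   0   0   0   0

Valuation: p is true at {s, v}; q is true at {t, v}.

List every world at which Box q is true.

s: no successors, so Box q holds vacuously. ✓
t: successors {t}; q there: t:T. ✓
u: successors {t, u}; q there: t:T, u:F. ✗
v: no successors, so Box q holds vacuously. ✓

{s, t, v}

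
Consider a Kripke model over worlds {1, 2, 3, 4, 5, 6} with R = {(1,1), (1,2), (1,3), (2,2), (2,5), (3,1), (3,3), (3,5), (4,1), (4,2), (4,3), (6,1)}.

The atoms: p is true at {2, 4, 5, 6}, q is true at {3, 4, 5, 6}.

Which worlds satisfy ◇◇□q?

{1, 2, 3, 4}

1: successors {1, 2, 3}; ◇□q there: 1:F, 2:T, 3:T. ✓
2: successors {2, 5}; ◇□q there: 2:T, 5:F. ✓
3: successors {1, 3, 5}; ◇□q there: 1:F, 3:T, 5:F. ✓
4: successors {1, 2, 3}; ◇□q there: 1:F, 2:T, 3:T. ✓
5: no successors, so ◇◇□q fails. ✗
6: successors {1}; ◇□q there: 1:F. ✗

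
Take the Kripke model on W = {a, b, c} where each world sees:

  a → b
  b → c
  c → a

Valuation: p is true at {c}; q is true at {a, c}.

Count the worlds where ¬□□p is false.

1

a: □□p is T. ✗
b: □□p is F. ✓
c: □□p is F. ✓
Satisfying worlds: {b, c}.
So ¬□□p fails at the other 1 world.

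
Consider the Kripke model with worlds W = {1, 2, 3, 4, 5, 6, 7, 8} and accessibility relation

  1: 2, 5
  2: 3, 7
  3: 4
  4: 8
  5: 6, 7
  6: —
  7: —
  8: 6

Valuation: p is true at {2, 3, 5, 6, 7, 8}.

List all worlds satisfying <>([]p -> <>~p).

1: successors {2, 5}; []p -> <>~p there: 2:F, 5:F. ✗
2: successors {3, 7}; []p -> <>~p there: 3:T, 7:F. ✓
3: successors {4}; []p -> <>~p there: 4:F. ✗
4: successors {8}; []p -> <>~p there: 8:F. ✗
5: successors {6, 7}; []p -> <>~p there: 6:F, 7:F. ✗
6: no successors, so <>([]p -> <>~p) fails. ✗
7: no successors, so <>([]p -> <>~p) fails. ✗
8: successors {6}; []p -> <>~p there: 6:F. ✗

{2}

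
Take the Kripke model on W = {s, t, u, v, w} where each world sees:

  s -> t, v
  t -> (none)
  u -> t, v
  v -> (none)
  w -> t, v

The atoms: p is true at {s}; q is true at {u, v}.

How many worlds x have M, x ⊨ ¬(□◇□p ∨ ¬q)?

1

s: □◇□p ∨ ¬q is T. ✗
t: □◇□p ∨ ¬q is T. ✗
u: □◇□p ∨ ¬q is F. ✓
v: □◇□p ∨ ¬q is T. ✗
w: □◇□p ∨ ¬q is T. ✗
Satisfying worlds: {u}.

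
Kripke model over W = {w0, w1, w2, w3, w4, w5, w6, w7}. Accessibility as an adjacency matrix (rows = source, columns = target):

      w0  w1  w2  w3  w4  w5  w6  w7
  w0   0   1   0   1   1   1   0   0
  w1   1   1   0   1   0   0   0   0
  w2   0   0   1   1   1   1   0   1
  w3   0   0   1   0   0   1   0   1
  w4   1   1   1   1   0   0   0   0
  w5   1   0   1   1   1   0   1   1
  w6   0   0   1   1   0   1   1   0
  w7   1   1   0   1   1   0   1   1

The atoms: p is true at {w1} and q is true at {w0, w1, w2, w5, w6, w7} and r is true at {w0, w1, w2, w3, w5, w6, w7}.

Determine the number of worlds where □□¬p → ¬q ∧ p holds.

w0: □□¬p is F, ¬q ∧ p is F. ✓
w1: □□¬p is F, ¬q ∧ p is F. ✓
w2: □□¬p is F, ¬q ∧ p is F. ✓
w3: □□¬p is F, ¬q ∧ p is F. ✓
w4: □□¬p is F, ¬q ∧ p is F. ✓
w5: □□¬p is F, ¬q ∧ p is F. ✓
w6: □□¬p is T, ¬q ∧ p is F. ✗
w7: □□¬p is F, ¬q ∧ p is F. ✓
Satisfying worlds: {w0, w1, w2, w3, w4, w5, w7}.

7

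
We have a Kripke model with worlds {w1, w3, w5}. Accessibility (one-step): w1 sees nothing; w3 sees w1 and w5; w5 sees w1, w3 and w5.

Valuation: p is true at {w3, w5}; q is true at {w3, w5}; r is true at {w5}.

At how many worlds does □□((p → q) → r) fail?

w1: no successors, so □□((p → q) → r) holds vacuously. ✓
w3: successors {w1, w5}; □((p → q) → r) there: w1:T, w5:F. ✗
w5: successors {w1, w3, w5}; □((p → q) → r) there: w1:T, w3:F, w5:F. ✗
Satisfying worlds: {w1}.
So □□((p → q) → r) fails at the other 2 worlds.

2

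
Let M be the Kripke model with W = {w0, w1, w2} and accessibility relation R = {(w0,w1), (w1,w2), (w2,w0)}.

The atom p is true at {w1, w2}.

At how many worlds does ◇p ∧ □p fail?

1

w0: ◇p is T, □p is T. ✓
w1: ◇p is T, □p is T. ✓
w2: ◇p is F, □p is F. ✗
Satisfying worlds: {w0, w1}.
So ◇p ∧ □p fails at the other 1 world.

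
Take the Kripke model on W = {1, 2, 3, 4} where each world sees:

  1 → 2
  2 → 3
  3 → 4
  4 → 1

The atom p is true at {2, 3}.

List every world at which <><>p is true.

{1, 4}

1: successors {2}; <>p there: 2:T. ✓
2: successors {3}; <>p there: 3:F. ✗
3: successors {4}; <>p there: 4:F. ✗
4: successors {1}; <>p there: 1:T. ✓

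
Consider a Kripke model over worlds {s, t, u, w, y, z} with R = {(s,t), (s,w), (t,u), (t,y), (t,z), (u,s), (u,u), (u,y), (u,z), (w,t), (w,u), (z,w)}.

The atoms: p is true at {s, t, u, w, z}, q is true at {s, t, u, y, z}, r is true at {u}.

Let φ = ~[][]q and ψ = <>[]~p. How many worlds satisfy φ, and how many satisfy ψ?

For ~[][]q:
s: [][]q is T. ✗
t: [][]q is F. ✓
u: [][]q is F. ✓
w: [][]q is T. ✗
y: [][]q is T. ✗
z: [][]q is T. ✗
— 2 worlds.
For <>[]~p:
s: successors {t, w}; []~p there: t:F, w:F. ✗
t: successors {u, y, z}; []~p there: u:F, y:T, z:F. ✓
u: successors {s, u, y, z}; []~p there: s:F, u:F, y:T, z:F. ✓
w: successors {t, u}; []~p there: t:F, u:F. ✗
y: no successors, so <>[]~p fails. ✗
z: successors {w}; []~p there: w:F. ✗
— 2 worlds.

2 and 2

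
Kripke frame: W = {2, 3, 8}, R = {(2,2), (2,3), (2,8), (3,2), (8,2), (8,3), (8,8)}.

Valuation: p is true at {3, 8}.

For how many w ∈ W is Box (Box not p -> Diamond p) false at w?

2: successors {2, 3, 8}; Box not p -> Diamond p there: 2:T, 3:F, 8:T. ✗
3: successors {2}; Box not p -> Diamond p there: 2:T. ✓
8: successors {2, 3, 8}; Box not p -> Diamond p there: 2:T, 3:F, 8:T. ✗
Satisfying worlds: {3}.
So Box (Box not p -> Diamond p) fails at the other 2 worlds.

2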